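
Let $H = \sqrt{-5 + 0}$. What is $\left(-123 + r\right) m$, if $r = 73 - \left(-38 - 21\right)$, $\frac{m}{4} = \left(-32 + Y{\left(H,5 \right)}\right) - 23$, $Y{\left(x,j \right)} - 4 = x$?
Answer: $-1836 + 36 i \sqrt{5} \approx -1836.0 + 80.498 i$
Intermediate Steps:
$H = i \sqrt{5}$ ($H = \sqrt{-5} = i \sqrt{5} \approx 2.2361 i$)
$Y{\left(x,j \right)} = 4 + x$
$m = -204 + 4 i \sqrt{5}$ ($m = 4 \left(\left(-32 + \left(4 + i \sqrt{5}\right)\right) - 23\right) = 4 \left(\left(-28 + i \sqrt{5}\right) - 23\right) = 4 \left(-51 + i \sqrt{5}\right) = -204 + 4 i \sqrt{5} \approx -204.0 + 8.9443 i$)
$r = 132$ ($r = 73 - -59 = 73 + 59 = 132$)
$\left(-123 + r\right) m = \left(-123 + 132\right) \left(-204 + 4 i \sqrt{5}\right) = 9 \left(-204 + 4 i \sqrt{5}\right) = -1836 + 36 i \sqrt{5}$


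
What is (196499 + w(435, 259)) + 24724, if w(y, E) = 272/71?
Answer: 15707105/71 ≈ 2.2123e+5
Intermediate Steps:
w(y, E) = 272/71 (w(y, E) = 272*(1/71) = 272/71)
(196499 + w(435, 259)) + 24724 = (196499 + 272/71) + 24724 = 13951701/71 + 24724 = 15707105/71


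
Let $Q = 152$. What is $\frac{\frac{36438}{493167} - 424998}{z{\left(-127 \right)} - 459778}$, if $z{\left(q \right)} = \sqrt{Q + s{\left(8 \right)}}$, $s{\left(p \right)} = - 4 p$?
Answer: $\frac{8030595662123782}{8687786418165199} + \frac{34932492038 \sqrt{30}}{8687786418165199} \approx 0.92438$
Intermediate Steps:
$z{\left(q \right)} = 2 \sqrt{30}$ ($z{\left(q \right)} = \sqrt{152 - 32} = \sqrt{120} = 2 \sqrt{30}$)
$\frac{\frac{36438}{493167} - 424998}{z{\left(-127 \right)} - 459778} = \frac{\frac{36438}{493167} - 424998}{2 \sqrt{30} - 459778} = \frac{36438 \cdot \frac{1}{493167} - 424998}{-459778 + 2 \sqrt{30}} = \frac{\frac{12146}{164389} - 424998}{-459778 + 2 \sqrt{30}} = - \frac{69864984076}{164389 \left(-459778 + 2 \sqrt{30}\right)}$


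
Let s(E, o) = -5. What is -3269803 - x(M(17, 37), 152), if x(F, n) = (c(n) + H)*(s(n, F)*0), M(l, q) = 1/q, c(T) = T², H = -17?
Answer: -3269803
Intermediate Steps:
x(F, n) = 0 (x(F, n) = (n² - 17)*(-5*0) = (-17 + n²)*0 = 0)
-3269803 - x(M(17, 37), 152) = -3269803 - 1*0 = -3269803 + 0 = -3269803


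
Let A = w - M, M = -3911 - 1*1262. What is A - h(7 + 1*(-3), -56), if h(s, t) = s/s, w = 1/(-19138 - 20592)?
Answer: 205483559/39730 ≈ 5172.0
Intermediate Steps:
M = -5173 (M = -3911 - 1262 = -5173)
w = -1/39730 (w = 1/(-39730) = -1/39730 ≈ -2.5170e-5)
h(s, t) = 1
A = 205523289/39730 (A = -1/39730 - 1*(-5173) = -1/39730 + 5173 = 205523289/39730 ≈ 5173.0)
A - h(7 + 1*(-3), -56) = 205523289/39730 - 1*1 = 205523289/39730 - 1 = 205483559/39730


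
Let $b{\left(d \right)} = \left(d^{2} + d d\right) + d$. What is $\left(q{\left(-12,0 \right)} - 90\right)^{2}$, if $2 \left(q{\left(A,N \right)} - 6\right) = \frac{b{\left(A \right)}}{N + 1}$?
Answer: $2916$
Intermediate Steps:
$b{\left(d \right)} = d + 2 d^{2}$ ($b{\left(d \right)} = \left(d^{2} + d^{2}\right) + d = 2 d^{2} + d = d + 2 d^{2}$)
$q{\left(A,N \right)} = 6 + \frac{A \left(1 + 2 A\right)}{2 \left(1 + N\right)}$ ($q{\left(A,N \right)} = 6 + \frac{A \left(1 + 2 A\right) \frac{1}{N + 1}}{2} = 6 + \frac{A \left(1 + 2 A\right) \frac{1}{1 + N}}{2} = 6 + \frac{A \frac{1}{1 + N} \left(1 + 2 A\right)}{2} = 6 + \frac{A \left(1 + 2 A\right)}{2 \left(1 + N\right)}$)
$\left(q{\left(-12,0 \right)} - 90\right)^{2} = \left(\frac{12 + 12 \cdot 0 - 12 \left(1 + 2 \left(-12\right)\right)}{2 \left(1 + 0\right)} - 90\right)^{2} = \left(\frac{12 + 0 - 12 \left(1 - 24\right)}{2 \cdot 1} - 90\right)^{2} = \left(\frac{1}{2} \cdot 1 \left(12 + 0 - -276\right) - 90\right)^{2} = \left(\frac{1}{2} \cdot 1 \left(12 + 0 + 276\right) - 90\right)^{2} = \left(\frac{1}{2} \cdot 1 \cdot 288 - 90\right)^{2} = \left(144 - 90\right)^{2} = 54^{2} = 2916$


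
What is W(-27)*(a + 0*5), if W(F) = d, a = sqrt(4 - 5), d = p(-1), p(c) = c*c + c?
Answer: 0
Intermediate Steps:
p(c) = c + c**2 (p(c) = c**2 + c = c + c**2)
d = 0 (d = -(1 - 1) = -1*0 = 0)
a = I (a = sqrt(-1) = I ≈ 1.0*I)
W(F) = 0
W(-27)*(a + 0*5) = 0*(I + 0*5) = 0*(I + 0) = 0*I = 0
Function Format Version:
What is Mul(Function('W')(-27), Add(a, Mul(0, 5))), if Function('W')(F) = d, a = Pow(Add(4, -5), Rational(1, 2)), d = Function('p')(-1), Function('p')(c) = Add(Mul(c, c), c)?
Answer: 0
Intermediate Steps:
Function('p')(c) = Add(c, Pow(c, 2)) (Function('p')(c) = Add(Pow(c, 2), c) = Add(c, Pow(c, 2)))
d = 0 (d = Mul(-1, Add(1, -1)) = Mul(-1, 0) = 0)
a = I (a = Pow(-1, Rational(1, 2)) = I ≈ Mul(1.0000, I))
Function('W')(F) = 0
Mul(Function('W')(-27), Add(a, Mul(0, 5))) = Mul(0, Add(I, Mul(0, 5))) = Mul(0, Add(I, 0)) = Mul(0, I) = 0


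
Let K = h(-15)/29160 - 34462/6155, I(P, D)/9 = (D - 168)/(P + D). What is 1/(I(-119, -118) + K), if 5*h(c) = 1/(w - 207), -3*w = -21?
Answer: 2835780840000/14921125246751 ≈ 0.19005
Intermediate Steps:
w = 7 (w = -⅓*(-21) = 7)
h(c) = -1/1000 (h(c) = 1/(5*(7 - 207)) = (⅕)/(-200) = (⅕)*(-1/200) = -1/1000)
I(P, D) = 9*(-168 + D)/(D + P) (I(P, D) = 9*((D - 168)/(P + D)) = 9*((-168 + D)/(D + P)) = 9*(-168 + D)/(D + P))
K = -200982385231/35895960000 (K = -1/1000/29160 - 34462/6155 = -1/1000*1/29160 - 34462*1/6155 = -1/29160000 - 34462/6155 = -200982385231/35895960000 ≈ -5.5990)
1/(I(-119, -118) + K) = 1/(9*(-168 - 118)/(-118 - 119) - 200982385231/35895960000) = 1/(9*(-286)/(-237) - 200982385231/35895960000) = 1/(9*(-1/237)*(-286) - 200982385231/35895960000) = 1/(858/79 - 200982385231/35895960000) = 1/(14921125246751/2835780840000) = 2835780840000/14921125246751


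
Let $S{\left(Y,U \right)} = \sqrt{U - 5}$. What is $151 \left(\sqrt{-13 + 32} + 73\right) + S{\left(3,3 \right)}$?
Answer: $11023 + 151 \sqrt{19} + i \sqrt{2} \approx 11681.0 + 1.4142 i$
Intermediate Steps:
$S{\left(Y,U \right)} = \sqrt{-5 + U}$
$151 \left(\sqrt{-13 + 32} + 73\right) + S{\left(3,3 \right)} = 151 \left(\sqrt{-13 + 32} + 73\right) + \sqrt{-5 + 3} = 151 \left(\sqrt{19} + 73\right) + \sqrt{-2} = 151 \left(73 + \sqrt{19}\right) + i \sqrt{2} = \left(11023 + 151 \sqrt{19}\right) + i \sqrt{2} = 11023 + 151 \sqrt{19} + i \sqrt{2}$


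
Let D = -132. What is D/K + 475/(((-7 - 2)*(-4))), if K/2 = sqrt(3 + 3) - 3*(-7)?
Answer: 52243/5220 + 22*sqrt(6)/145 ≈ 10.380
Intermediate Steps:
K = 42 + 2*sqrt(6) (K = 2*(sqrt(3 + 3) - 3*(-7)) = 2*(sqrt(6) + 21) = 2*(21 + sqrt(6)) = 42 + 2*sqrt(6) ≈ 46.899)
D/K + 475/(((-7 - 2)*(-4))) = -132/(42 + 2*sqrt(6)) + 475/(((-7 - 2)*(-4))) = -132/(42 + 2*sqrt(6)) + 475/((-9*(-4))) = -132/(42 + 2*sqrt(6)) + 475/36 = 475/36 - 132/(42 + 2*sqrt(6))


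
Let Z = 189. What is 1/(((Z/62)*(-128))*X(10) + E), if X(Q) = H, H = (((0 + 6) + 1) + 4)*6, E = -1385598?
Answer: -31/43751874 ≈ -7.0854e-7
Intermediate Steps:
H = 66 (H = ((6 + 1) + 4)*6 = (7 + 4)*6 = 11*6 = 66)
X(Q) = 66
1/(((Z/62)*(-128))*X(10) + E) = 1/(((189/62)*(-128))*66 - 1385598) = 1/(-12096/31*66 - 1385598) = 1/(-798336/31 - 1385598) = 1/(-43751874/31) = -31/43751874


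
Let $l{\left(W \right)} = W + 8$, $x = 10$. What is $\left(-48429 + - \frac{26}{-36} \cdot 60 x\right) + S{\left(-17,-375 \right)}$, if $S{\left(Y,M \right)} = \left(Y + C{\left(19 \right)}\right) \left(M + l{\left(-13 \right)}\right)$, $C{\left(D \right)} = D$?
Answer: $- \frac{146267}{3} \approx -48756.0$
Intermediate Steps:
$l{\left(W \right)} = 8 + W$
$S{\left(Y,M \right)} = \left(-5 + M\right) \left(19 + Y\right)$ ($S{\left(Y,M \right)} = \left(Y + 19\right) \left(M + \left(8 - 13\right)\right) = \left(19 + Y\right) \left(M - 5\right) = \left(19 + Y\right) \left(-5 + M\right) = \left(-5 + M\right) \left(19 + Y\right)$)
$\left(-48429 + - \frac{26}{-36} \cdot 60 x\right) + S{\left(-17,-375 \right)} = \left(-48429 + - \frac{26}{-36} \cdot 60 \cdot 10\right) - 760 = \left(-48429 + \left(-26\right) \left(- \frac{1}{36}\right) 60 \cdot 10\right) + \left(-95 + 85 - 7125 + 6375\right) = \left(-48429 + \frac{13}{18} \cdot 60 \cdot 10\right) - 760 = \left(-48429 + \frac{130}{3} \cdot 10\right) - 760 = \left(-48429 + \frac{1300}{3}\right) - 760 = - \frac{143987}{3} - 760 = - \frac{146267}{3}$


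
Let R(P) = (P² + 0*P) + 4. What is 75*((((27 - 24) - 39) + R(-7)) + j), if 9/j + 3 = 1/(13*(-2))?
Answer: 83175/79 ≈ 1052.8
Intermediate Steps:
j = -234/79 (j = 9/(-3 + 1/(13*(-2))) = 9/(-3 + 1/(-26)) = 9/(-3 - 1/26) = 9/(-79/26) = 9*(-26/79) = -234/79 ≈ -2.9620)
R(P) = 4 + P² (R(P) = (P² + 0) + 4 = P² + 4 = 4 + P²)
75*((((27 - 24) - 39) + R(-7)) + j) = 75*((((27 - 24) - 39) + (4 + (-7)²)) - 234/79) = 75*(((3 - 39) + (4 + 49)) - 234/79) = 75*((-36 + 53) - 234/79) = 75*(17 - 234/79) = 75*(1109/79) = 83175/79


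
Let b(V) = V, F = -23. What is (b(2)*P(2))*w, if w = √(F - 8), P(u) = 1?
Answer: 2*I*√31 ≈ 11.136*I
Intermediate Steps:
w = I*√31 (w = √(-23 - 8) = √(-31) = I*√31 ≈ 5.5678*I)
(b(2)*P(2))*w = (2*1)*(I*√31) = 2*(I*√31) = 2*I*√31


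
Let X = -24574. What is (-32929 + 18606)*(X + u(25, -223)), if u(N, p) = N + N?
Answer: 351257252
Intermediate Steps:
u(N, p) = 2*N
(-32929 + 18606)*(X + u(25, -223)) = (-32929 + 18606)*(-24574 + 2*25) = -14323*(-24574 + 50) = -14323*(-24524) = 351257252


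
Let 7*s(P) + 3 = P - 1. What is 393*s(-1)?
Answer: -1965/7 ≈ -280.71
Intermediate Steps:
s(P) = -4/7 + P/7 (s(P) = -3/7 + (P - 1)/7 = -3/7 + (-1 + P)/7 = -3/7 + (-⅐ + P/7) = -4/7 + P/7)
393*s(-1) = 393*(-4/7 + (⅐)*(-1)) = 393*(-4/7 - ⅐) = 393*(-5/7) = -1965/7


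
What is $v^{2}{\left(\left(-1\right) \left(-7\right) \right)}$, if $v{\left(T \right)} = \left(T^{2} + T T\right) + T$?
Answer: $11025$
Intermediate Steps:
$v{\left(T \right)} = T + 2 T^{2}$ ($v{\left(T \right)} = \left(T^{2} + T^{2}\right) + T = 2 T^{2} + T = T + 2 T^{2}$)
$v^{2}{\left(\left(-1\right) \left(-7\right) \right)} = \left(\left(-1\right) \left(-7\right) \left(1 + 2 \left(\left(-1\right) \left(-7\right)\right)\right)\right)^{2} = \left(7 \left(1 + 2 \cdot 7\right)\right)^{2} = \left(7 \left(1 + 14\right)\right)^{2} = \left(7 \cdot 15\right)^{2} = 105^{2} = 11025$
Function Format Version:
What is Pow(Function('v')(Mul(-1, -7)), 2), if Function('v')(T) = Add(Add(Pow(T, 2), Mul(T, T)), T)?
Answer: 11025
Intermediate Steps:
Function('v')(T) = Add(T, Mul(2, Pow(T, 2))) (Function('v')(T) = Add(Add(Pow(T, 2), Pow(T, 2)), T) = Add(Mul(2, Pow(T, 2)), T) = Add(T, Mul(2, Pow(T, 2))))
Pow(Function('v')(Mul(-1, -7)), 2) = Pow(Mul(Mul(-1, -7), Add(1, Mul(2, Mul(-1, -7)))), 2) = Pow(Mul(7, Add(1, Mul(2, 7))), 2) = Pow(Mul(7, Add(1, 14)), 2) = Pow(Mul(7, 15), 2) = Pow(105, 2) = 11025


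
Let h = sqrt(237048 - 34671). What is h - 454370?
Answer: -454370 + sqrt(202377) ≈ -4.5392e+5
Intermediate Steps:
h = sqrt(202377) ≈ 449.86
h - 454370 = sqrt(202377) - 454370 = -454370 + sqrt(202377)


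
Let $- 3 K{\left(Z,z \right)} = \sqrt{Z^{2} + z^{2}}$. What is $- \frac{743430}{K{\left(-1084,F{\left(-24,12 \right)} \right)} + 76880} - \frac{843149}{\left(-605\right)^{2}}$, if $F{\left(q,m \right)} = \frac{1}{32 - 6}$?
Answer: $- \frac{157596728348821398707}{13161855256761731575} - \frac{57987540 \sqrt{794337857}}{35958896951743} \approx -12.019$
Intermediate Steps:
$F{\left(q,m \right)} = \frac{1}{26}$
$K{\left(Z,z \right)} = - \frac{\sqrt{Z^{2} + z^{2}}}{3}$
$- \frac{743430}{K{\left(-1084,F{\left(-24,12 \right)} \right)} + 76880} - \frac{843149}{\left(-605\right)^{2}} = - \frac{743430}{- \frac{\sqrt{\left(-1084\right)^{2} + \left(\frac{1}{26}\right)^{2}}}{3} + 76880} - \frac{843149}{\left(-605\right)^{2}} = - \frac{743430}{- \frac{\sqrt{1175056 + \frac{1}{676}}}{3} + 76880} - \frac{843149}{366025} = - \frac{743430}{- \frac{\sqrt{\frac{794337857}{676}}}{3} + 76880} - \frac{843149}{366025} = - \frac{743430}{- \frac{\frac{1}{26} \sqrt{794337857}}{3} + 76880} - \frac{843149}{366025} = - \frac{743430}{- \frac{\sqrt{794337857}}{78} + 76880} - \frac{843149}{366025} = - \frac{743430}{76880 - \frac{\sqrt{794337857}}{78}} - \frac{843149}{366025} = - \frac{843149}{366025} - \frac{743430}{76880 - \frac{\sqrt{794337857}}{78}}$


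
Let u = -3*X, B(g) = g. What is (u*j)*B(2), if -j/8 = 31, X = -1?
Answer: -1488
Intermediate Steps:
j = -248 (j = -8*31 = -248)
u = 3 (u = -3*(-1) = 3)
(u*j)*B(2) = (3*(-248))*2 = -744*2 = -1488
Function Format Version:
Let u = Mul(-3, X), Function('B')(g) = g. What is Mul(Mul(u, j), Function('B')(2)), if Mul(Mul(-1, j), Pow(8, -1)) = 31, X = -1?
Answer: -1488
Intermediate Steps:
j = -248 (j = Mul(-8, 31) = -248)
u = 3 (u = Mul(-3, -1) = 3)
Mul(Mul(u, j), Function('B')(2)) = Mul(Mul(3, -248), 2) = Mul(-744, 2) = -1488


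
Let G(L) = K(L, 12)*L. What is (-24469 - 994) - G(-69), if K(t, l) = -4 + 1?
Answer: -25670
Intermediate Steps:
K(t, l) = -3
G(L) = -3*L
(-24469 - 994) - G(-69) = (-24469 - 994) - (-3)*(-69) = -25463 - 1*207 = -25463 - 207 = -25670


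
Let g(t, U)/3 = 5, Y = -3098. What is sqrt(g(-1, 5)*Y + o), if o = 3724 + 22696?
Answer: 5*I*sqrt(802) ≈ 141.6*I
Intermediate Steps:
g(t, U) = 15 (g(t, U) = 3*5 = 15)
o = 26420
sqrt(g(-1, 5)*Y + o) = sqrt(15*(-3098) + 26420) = sqrt(-46470 + 26420) = sqrt(-20050) = 5*I*sqrt(802)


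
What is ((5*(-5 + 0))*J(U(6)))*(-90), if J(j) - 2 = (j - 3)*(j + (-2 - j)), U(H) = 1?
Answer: 13500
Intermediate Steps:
J(j) = 8 - 2*j (J(j) = 2 + (j - 3)*(j + (-2 - j)) = 2 + (-3 + j)*(-2) = 2 + (6 - 2*j) = 8 - 2*j)
((5*(-5 + 0))*J(U(6)))*(-90) = ((5*(-5 + 0))*(8 - 2*1))*(-90) = ((5*(-5))*(8 - 2))*(-90) = -25*6*(-90) = -150*(-90) = 13500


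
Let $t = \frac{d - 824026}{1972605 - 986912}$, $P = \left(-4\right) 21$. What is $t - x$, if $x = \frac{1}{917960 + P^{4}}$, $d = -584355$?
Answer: $- \frac{71412094795269}{49979658191528} \approx -1.4288$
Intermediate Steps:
$P = -84$
$t = - \frac{1408381}{985693}$ ($t = \frac{-584355 - 824026}{1972605 - 986912} = - \frac{1408381}{985693} \approx -1.4288$)
$x = \frac{1}{50705096}$ ($x = \frac{1}{917960 + \left(-84\right)^{4}} = \frac{1}{917960 + 49787136} = \frac{1}{50705096} \approx 1.9722 \cdot 10^{-8}$)
$t - x = - \frac{1408381}{985693} - \frac{1}{50705096} = - \frac{71412094795269}{49979658191528}$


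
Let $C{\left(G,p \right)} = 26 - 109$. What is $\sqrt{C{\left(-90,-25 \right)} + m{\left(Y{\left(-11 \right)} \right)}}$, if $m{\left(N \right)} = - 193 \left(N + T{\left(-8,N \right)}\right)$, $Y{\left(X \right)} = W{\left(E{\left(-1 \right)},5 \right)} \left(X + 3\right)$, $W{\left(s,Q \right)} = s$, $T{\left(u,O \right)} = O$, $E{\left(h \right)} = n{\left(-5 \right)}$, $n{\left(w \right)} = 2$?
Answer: $3 \sqrt{677} \approx 78.058$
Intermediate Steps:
$E{\left(h \right)} = 2$
$C{\left(G,p \right)} = -83$
$Y{\left(X \right)} = 6 + 2 X$ ($Y{\left(X \right)} = 2 \left(X + 3\right) = 2 \left(3 + X\right) = 6 + 2 X$)
$m{\left(N \right)} = - 386 N$ ($m{\left(N \right)} = - 193 \left(N + N\right) = - 193 \cdot 2 N = - 386 N$)
$\sqrt{C{\left(-90,-25 \right)} + m{\left(Y{\left(-11 \right)} \right)}} = \sqrt{-83 - 386 \left(6 + 2 \left(-11\right)\right)} = \sqrt{-83 - 386 \left(6 - 22\right)} = \sqrt{-83 - -6176} = \sqrt{-83 + 6176} = \sqrt{6093} = 3 \sqrt{677}$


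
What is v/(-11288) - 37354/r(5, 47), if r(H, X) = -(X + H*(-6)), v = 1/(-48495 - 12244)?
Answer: 1506512818385/685621832 ≈ 2197.3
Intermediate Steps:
v = -1/60739 (v = 1/(-60739) = -1/60739 ≈ -1.6464e-5)
r(H, X) = -X + 6*H (r(H, X) = -(X - 6*H) = -X + 6*H)
v/(-11288) - 37354/r(5, 47) = -1/60739/(-11288) - 37354/(-1*47 + 6*5) = -1/60739*(-1/11288) - 37354/(-47 + 30) = 1/685621832 - 37354/(-17) = 1/685621832 - 37354*(-1/17) = 1/685621832 + 37354/17 = 1506512818385/685621832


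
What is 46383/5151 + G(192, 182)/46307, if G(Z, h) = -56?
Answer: 715856375/79509119 ≈ 9.0034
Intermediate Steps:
46383/5151 + G(192, 182)/46307 = 46383/5151 - 56/46307 = 46383*(1/5151) - 56*1/46307 = 15461/1717 - 56/46307 = 715856375/79509119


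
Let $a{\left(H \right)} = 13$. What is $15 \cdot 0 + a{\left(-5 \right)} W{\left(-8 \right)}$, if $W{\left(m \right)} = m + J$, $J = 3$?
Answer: $-65$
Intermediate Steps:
$W{\left(m \right)} = 3 + m$ ($W{\left(m \right)} = m + 3 = 3 + m$)
$15 \cdot 0 + a{\left(-5 \right)} W{\left(-8 \right)} = 15 \cdot 0 + 13 \left(3 - 8\right) = 0 + 13 \left(-5\right) = 0 - 65 = -65$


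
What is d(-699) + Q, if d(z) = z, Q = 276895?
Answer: 276196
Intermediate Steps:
d(-699) + Q = -699 + 276895 = 276196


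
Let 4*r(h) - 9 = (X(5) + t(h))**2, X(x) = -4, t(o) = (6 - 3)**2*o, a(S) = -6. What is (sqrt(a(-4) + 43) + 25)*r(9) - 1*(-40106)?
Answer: 154437/2 + 2969*sqrt(37)/2 ≈ 86248.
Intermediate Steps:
t(o) = 9*o (t(o) = 3**2*o = 9*o)
r(h) = 9/4 + (-4 + 9*h)**2/4
(sqrt(a(-4) + 43) + 25)*r(9) - 1*(-40106) = (sqrt(-6 + 43) + 25)*(9/4 + (-4 + 9*9)**2/4) - 1*(-40106) = (sqrt(37) + 25)*(9/4 + (-4 + 81)**2/4) + 40106 = (25 + sqrt(37))*(9/4 + (1/4)*77**2) + 40106 = (25 + sqrt(37))*(9/4 + (1/4)*5929) + 40106 = (25 + sqrt(37))*(9/4 + 5929/4) + 40106 = (25 + sqrt(37))*(2969/2) + 40106 = (74225/2 + 2969*sqrt(37)/2) + 40106 = 154437/2 + 2969*sqrt(37)/2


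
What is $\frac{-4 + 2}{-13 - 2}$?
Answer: $\frac{2}{15} \approx 0.13333$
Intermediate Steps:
$\frac{-4 + 2}{-13 - 2} = - \frac{2}{-15} = \left(-2\right) \left(- \frac{1}{15}\right) = \frac{2}{15}$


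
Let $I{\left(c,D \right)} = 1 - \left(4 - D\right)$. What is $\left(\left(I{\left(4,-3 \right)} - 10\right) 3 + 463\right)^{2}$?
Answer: $172225$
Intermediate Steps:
$I{\left(c,D \right)} = -3 + D$ ($I{\left(c,D \right)} = 1 + \left(-4 + D\right) = -3 + D$)
$\left(\left(I{\left(4,-3 \right)} - 10\right) 3 + 463\right)^{2} = \left(\left(\left(-3 - 3\right) - 10\right) 3 + 463\right)^{2} = \left(\left(-6 - 10\right) 3 + 463\right)^{2} = \left(\left(-16\right) 3 + 463\right)^{2} = \left(-48 + 463\right)^{2} = 415^{2} = 172225$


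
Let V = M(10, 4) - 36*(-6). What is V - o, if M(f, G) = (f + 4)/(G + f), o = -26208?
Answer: 26425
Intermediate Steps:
M(f, G) = (4 + f)/(G + f)
V = 217 (V = (4 + 10)/(4 + 10) - 36*(-6) = 14/14 + 216 = (1/14)*14 + 216 = 1 + 216 = 217)
V - o = 217 - 1*(-26208) = 217 + 26208 = 26425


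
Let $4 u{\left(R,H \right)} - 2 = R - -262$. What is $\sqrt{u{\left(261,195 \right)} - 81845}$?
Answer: $\frac{i \sqrt{326855}}{2} \approx 285.86 i$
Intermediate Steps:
$u{\left(R,H \right)} = 66 + \frac{R}{4}$ ($u{\left(R,H \right)} = \frac{1}{2} + \frac{R - -262}{4} = \frac{1}{2} + \frac{R + 262}{4} = \frac{1}{2} + \frac{262 + R}{4} = \frac{1}{2} + \left(\frac{131}{2} + \frac{R}{4}\right) = 66 + \frac{R}{4}$)
$\sqrt{u{\left(261,195 \right)} - 81845} = \sqrt{\left(66 + \frac{1}{4} \cdot 261\right) - 81845} = \sqrt{\left(66 + \frac{261}{4}\right) - 81845} = \sqrt{\frac{525}{4} - 81845} = \sqrt{- \frac{326855}{4}} = \frac{i \sqrt{326855}}{2}$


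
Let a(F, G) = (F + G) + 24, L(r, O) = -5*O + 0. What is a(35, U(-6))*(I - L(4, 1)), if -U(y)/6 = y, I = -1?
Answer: 380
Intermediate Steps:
U(y) = -6*y
L(r, O) = -5*O
a(F, G) = 24 + F + G
a(35, U(-6))*(I - L(4, 1)) = (24 + 35 - 6*(-6))*(-1 - (-5)) = (24 + 35 + 36)*(-1 - 1*(-5)) = 95*(-1 + 5) = 95*4 = 380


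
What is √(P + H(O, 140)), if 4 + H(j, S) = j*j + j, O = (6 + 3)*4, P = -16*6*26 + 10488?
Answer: 2*√2330 ≈ 96.540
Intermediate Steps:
P = 7992 (P = -96*26 + 10488 = -2496 + 10488 = 7992)
O = 36 (O = 9*4 = 36)
H(j, S) = -4 + j + j² (H(j, S) = -4 + (j*j + j) = -4 + (j² + j) = -4 + (j + j²) = -4 + j + j²)
√(P + H(O, 140)) = √(7992 + (-4 + 36 + 36²)) = √(7992 + (-4 + 36 + 1296)) = √(7992 + 1328) = √9320 = 2*√2330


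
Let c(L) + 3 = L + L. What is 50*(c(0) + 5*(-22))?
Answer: -5650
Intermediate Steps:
c(L) = -3 + 2*L (c(L) = -3 + (L + L) = -3 + 2*L)
50*(c(0) + 5*(-22)) = 50*((-3 + 2*0) + 5*(-22)) = 50*((-3 + 0) - 110) = 50*(-3 - 110) = 50*(-113) = -5650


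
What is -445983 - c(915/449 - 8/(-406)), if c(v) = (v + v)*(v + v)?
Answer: -3705267375935371/8307775609 ≈ -4.4600e+5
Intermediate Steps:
c(v) = 4*v² (c(v) = (2*v)*(2*v) = 4*v²)
-445983 - c(915/449 - 8/(-406)) = -445983 - 4*(915/449 - 8/(-406))² = -445983 - 4*(915*(1/449) - 8*(-1/406))² = -445983 - 4*(915/449 + 4/203)² = -445983 - 4*(187541/91147)² = -445983 - 4*35171626681/8307775609 = -445983 - 1*140686506724/8307775609 = -445983 - 140686506724/8307775609 = -3705267375935371/8307775609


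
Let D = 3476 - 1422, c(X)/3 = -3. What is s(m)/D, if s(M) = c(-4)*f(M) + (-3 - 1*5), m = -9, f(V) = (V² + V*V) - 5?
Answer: -1421/2054 ≈ -0.69182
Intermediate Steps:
c(X) = -9 (c(X) = 3*(-3) = -9)
f(V) = -5 + 2*V² (f(V) = (V² + V²) - 5 = 2*V² - 5 = -5 + 2*V²)
D = 2054
s(M) = 37 - 18*M² (s(M) = -9*(-5 + 2*M²) + (-3 - 1*5) = (45 - 18*M²) + (-3 - 5) = (45 - 18*M²) - 8 = 37 - 18*M²)
s(m)/D = (37 - 18*(-9)²)/2054 = (37 - 18*81)*(1/2054) = (37 - 1458)*(1/2054) = -1421*1/2054 = -1421/2054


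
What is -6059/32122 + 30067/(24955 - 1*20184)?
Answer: 936904685/153254062 ≈ 6.1134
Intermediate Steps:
-6059/32122 + 30067/(24955 - 1*20184) = -6059*1/32122 + 30067/(24955 - 20184) = -6059/32122 + 30067/4771 = 936904685/153254062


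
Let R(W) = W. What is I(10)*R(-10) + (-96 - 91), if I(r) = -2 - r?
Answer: -67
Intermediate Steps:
I(10)*R(-10) + (-96 - 91) = (-2 - 1*10)*(-10) + (-96 - 91) = (-2 - 10)*(-10) - 187 = -12*(-10) - 187 = 120 - 187 = -67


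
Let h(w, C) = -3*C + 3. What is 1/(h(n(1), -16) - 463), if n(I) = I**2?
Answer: -1/412 ≈ -0.0024272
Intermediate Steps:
h(w, C) = 3 - 3*C
1/(h(n(1), -16) - 463) = 1/((3 - 3*(-16)) - 463) = 1/((3 + 48) - 463) = 1/(51 - 463) = 1/(-412) = -1/412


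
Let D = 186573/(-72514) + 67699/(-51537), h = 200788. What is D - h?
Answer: -750390205504171/3737154018 ≈ -2.0079e+5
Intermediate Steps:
D = -14524537987/3737154018 (D = 186573*(-1/72514) + 67699*(-1/51537) = -186573/72514 - 67699/51537 = -14524537987/3737154018 ≈ -3.8865)
D - h = -14524537987/3737154018 - 1*200788 = -14524537987/3737154018 - 200788 = -750390205504171/3737154018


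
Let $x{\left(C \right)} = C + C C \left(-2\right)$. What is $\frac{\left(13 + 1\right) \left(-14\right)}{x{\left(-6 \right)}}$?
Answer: $\frac{98}{39} \approx 2.5128$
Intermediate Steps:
$x{\left(C \right)} = C - 2 C^{2}$ ($x{\left(C \right)} = C + C^{2} \left(-2\right) = C - 2 C^{2}$)
$\frac{\left(13 + 1\right) \left(-14\right)}{x{\left(-6 \right)}} = \frac{\left(13 + 1\right) \left(-14\right)}{\left(-6\right) \left(1 - -12\right)} = \frac{14 \left(-14\right)}{\left(-6\right) \left(1 + 12\right)} = - \frac{196}{\left(-6\right) 13} = - \frac{196}{-78} = \left(-196\right) \left(- \frac{1}{78}\right) = \frac{98}{39}$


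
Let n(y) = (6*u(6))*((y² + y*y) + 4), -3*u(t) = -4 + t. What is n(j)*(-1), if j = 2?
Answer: 48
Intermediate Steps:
u(t) = 4/3 - t/3 (u(t) = -(-4 + t)/3 = 4/3 - t/3)
n(y) = -16 - 8*y² (n(y) = (6*(4/3 - ⅓*6))*((y² + y*y) + 4) = (6*(4/3 - 2))*((y² + y²) + 4) = (6*(-⅔))*(2*y² + 4) = -4*(4 + 2*y²) = -16 - 8*y²)
n(j)*(-1) = (-16 - 8*2²)*(-1) = (-16 - 8*4)*(-1) = (-16 - 32)*(-1) = -48*(-1) = 48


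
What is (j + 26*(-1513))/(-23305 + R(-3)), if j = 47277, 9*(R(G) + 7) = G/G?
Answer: -71451/209807 ≈ -0.34056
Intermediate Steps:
R(G) = -62/9 (R(G) = -7 + (G/G)/9 = -7 + (1/9)*1 = -7 + 1/9 = -62/9)
(j + 26*(-1513))/(-23305 + R(-3)) = (47277 + 26*(-1513))/(-23305 - 62/9) = (47277 - 39338)/(-209807/9) = 7939*(-9/209807) = -71451/209807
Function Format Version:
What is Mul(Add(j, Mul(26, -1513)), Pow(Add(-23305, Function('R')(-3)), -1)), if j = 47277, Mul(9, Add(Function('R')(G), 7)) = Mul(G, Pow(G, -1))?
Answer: Rational(-71451, 209807) ≈ -0.34056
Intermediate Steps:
Function('R')(G) = Rational(-62, 9) (Function('R')(G) = Add(-7, Mul(Rational(1, 9), Mul(G, Pow(G, -1)))) = Add(-7, Mul(Rational(1, 9), 1)) = Add(-7, Rational(1, 9)) = Rational(-62, 9))
Mul(Add(j, Mul(26, -1513)), Pow(Add(-23305, Function('R')(-3)), -1)) = Mul(Add(47277, Mul(26, -1513)), Pow(Add(-23305, Rational(-62, 9)), -1)) = Mul(Add(47277, -39338), Pow(Rational(-209807, 9), -1)) = Mul(7939, Rational(-9, 209807)) = Rational(-71451, 209807)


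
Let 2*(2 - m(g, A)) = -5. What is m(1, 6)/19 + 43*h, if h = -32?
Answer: -52279/38 ≈ -1375.8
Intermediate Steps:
m(g, A) = 9/2 (m(g, A) = 2 - ½*(-5) = 2 + 5/2 = 9/2)
m(1, 6)/19 + 43*h = (9/2)/19 + 43*(-32) = (9/2)*(1/19) - 1376 = 9/38 - 1376 = -52279/38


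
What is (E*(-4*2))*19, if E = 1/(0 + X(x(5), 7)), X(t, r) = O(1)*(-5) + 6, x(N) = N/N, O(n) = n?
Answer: -152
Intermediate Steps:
x(N) = 1
X(t, r) = 1 (X(t, r) = 1*(-5) + 6 = -5 + 6 = 1)
E = 1 (E = 1/(0 + 1) = 1/1 = 1)
(E*(-4*2))*19 = (1*(-4*2))*19 = (1*(-8))*19 = -8*19 = -152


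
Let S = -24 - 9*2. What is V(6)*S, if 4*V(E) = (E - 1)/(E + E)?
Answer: -35/8 ≈ -4.3750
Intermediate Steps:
V(E) = (-1 + E)/(8*E) (V(E) = ((E - 1)/(E + E))/4 = ((-1 + E)/((2*E)))/4 = ((-1 + E)*(1/(2*E)))/4 = ((-1 + E)/(2*E))/4 = (-1 + E)/(8*E))
S = -42 (S = -24 - 18 = -42)
V(6)*S = ((⅛)*(-1 + 6)/6)*(-42) = ((⅛)*(⅙)*5)*(-42) = (5/48)*(-42) = -35/8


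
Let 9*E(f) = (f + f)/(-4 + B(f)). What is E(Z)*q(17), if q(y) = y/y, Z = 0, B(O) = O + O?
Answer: 0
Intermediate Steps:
B(O) = 2*O
q(y) = 1
E(f) = 2*f/(9*(-4 + 2*f)) (E(f) = ((f + f)/(-4 + 2*f))/9 = ((2*f)/(-4 + 2*f))/9 = (2*f/(-4 + 2*f))/9 = 2*f/(9*(-4 + 2*f)))
E(Z)*q(17) = ((⅑)*0/(-2 + 0))*1 = ((⅑)*0/(-2))*1 = ((⅑)*0*(-½))*1 = 0*1 = 0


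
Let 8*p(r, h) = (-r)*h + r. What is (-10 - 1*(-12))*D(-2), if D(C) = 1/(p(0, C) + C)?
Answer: -1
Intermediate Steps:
p(r, h) = r/8 - h*r/8 (p(r, h) = ((-r)*h + r)/8 = (-h*r + r)/8 = (r - h*r)/8 = r/8 - h*r/8)
D(C) = 1/C (D(C) = 1/((1/8)*0*(1 - C) + C) = 1/(0 + C) = 1/C)
(-10 - 1*(-12))*D(-2) = (-10 - 1*(-12))/(-2) = (-10 + 12)*(-1/2) = 2*(-1/2) = -1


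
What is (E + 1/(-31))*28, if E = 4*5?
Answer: 17332/31 ≈ 559.10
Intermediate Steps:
E = 20
(E + 1/(-31))*28 = (20 + 1/(-31))*28 = (20 - 1/31)*28 = (619/31)*28 = 17332/31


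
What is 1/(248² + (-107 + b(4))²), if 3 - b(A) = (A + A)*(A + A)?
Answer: 1/89728 ≈ 1.1145e-5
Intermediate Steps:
b(A) = 3 - 4*A² (b(A) = 3 - (A + A)*(A + A) = 3 - 2*A*2*A = 3 - 4*A²)
1/(248² + (-107 + b(4))²) = 1/(248² + (-107 + (3 - 4*4²))²) = 1/(61504 + (-107 + (3 - 4*16))²) = 1/(61504 + (-107 + (3 - 64))²) = 1/(61504 + (-107 - 61)²) = 1/(61504 + (-168)²) = 1/(61504 + 28224) = 1/89728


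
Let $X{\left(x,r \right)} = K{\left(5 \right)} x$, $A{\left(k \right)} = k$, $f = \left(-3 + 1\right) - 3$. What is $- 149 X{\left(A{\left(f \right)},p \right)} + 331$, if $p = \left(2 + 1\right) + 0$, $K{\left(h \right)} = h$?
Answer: $4056$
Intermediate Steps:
$f = -5$ ($f = -2 - 3 = -5$)
$p = 3$ ($p = 3 + 0 = 3$)
$X{\left(x,r \right)} = 5 x$
$- 149 X{\left(A{\left(f \right)},p \right)} + 331 = - 149 \cdot 5 \left(-5\right) + 331 = \left(-149\right) \left(-25\right) + 331 = 3725 + 331 = 4056$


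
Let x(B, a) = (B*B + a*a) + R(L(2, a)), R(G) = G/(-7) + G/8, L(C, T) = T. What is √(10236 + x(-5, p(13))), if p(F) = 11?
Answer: √8139334/28 ≈ 101.89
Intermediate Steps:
R(G) = -G/56 (R(G) = G*(-⅐) + G*(⅛) = -G/7 + G/8 = -G/56)
x(B, a) = B² + a² - a/56 (x(B, a) = (B*B + a*a) - a/56 = (B² + a²) - a/56 = B² + a² - a/56)
√(10236 + x(-5, p(13))) = √(10236 + ((-5)² + 11² - 1/56*11)) = √(10236 + (25 + 121 - 11/56)) = √(10236 + 8165/56) = √(581381/56) = √8139334/28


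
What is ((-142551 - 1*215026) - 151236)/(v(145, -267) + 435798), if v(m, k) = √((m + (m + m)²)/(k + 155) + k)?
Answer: -3547835004384/3038718365171 + 2035252*I*√16307/3038718365171 ≈ -1.1675 + 8.5529e-5*I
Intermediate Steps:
v(m, k) = √(k + (m + 4*m²)/(155 + k)) (v(m, k) = √((m + (2*m)²)/(155 + k) + k) = √((m + 4*m²)/(155 + k) + k) = √(k + (m + 4*m²)/(155 + k)))
((-142551 - 1*215026) - 151236)/(v(145, -267) + 435798) = ((-142551 - 1*215026) - 151236)/(√((145 + 4*145² - 267*(155 - 267))/(155 - 267)) + 435798) = ((-142551 - 215026) - 151236)/(√((145 + 4*21025 - 267*(-112))/(-112)) + 435798) = (-357577 - 151236)/(√(-(145 + 84100 + 29904)/112) + 435798) = -508813/(√(-1/112*114149) + 435798) = -508813/(√(-16307/16) + 435798) = -508813/(I*√16307/4 + 435798) = -508813/(435798 + I*√16307/4)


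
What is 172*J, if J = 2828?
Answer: 486416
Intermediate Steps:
172*J = 172*2828 = 486416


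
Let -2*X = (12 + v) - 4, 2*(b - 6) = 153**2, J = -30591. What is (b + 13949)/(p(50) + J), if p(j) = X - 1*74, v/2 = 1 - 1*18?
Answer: -51319/61304 ≈ -0.83712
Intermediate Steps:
v = -34 (v = 2*(1 - 1*18) = 2*(1 - 18) = 2*(-17) = -34)
b = 23421/2 (b = 6 + (1/2)*153**2 = 6 + (1/2)*23409 = 6 + 23409/2 = 23421/2 ≈ 11711.)
X = 13 (X = -((12 - 34) - 4)/2 = -(-22 - 4)/2 = -1/2*(-26) = 13)
p(j) = -61 (p(j) = 13 - 1*74 = 13 - 74 = -61)
(b + 13949)/(p(50) + J) = (23421/2 + 13949)/(-61 - 30591) = (51319/2)/(-30652) = (51319/2)*(-1/30652) = -51319/61304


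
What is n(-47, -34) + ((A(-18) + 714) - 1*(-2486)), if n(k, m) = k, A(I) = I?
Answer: 3135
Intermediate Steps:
n(-47, -34) + ((A(-18) + 714) - 1*(-2486)) = -47 + ((-18 + 714) - 1*(-2486)) = -47 + (696 + 2486) = -47 + 3182 = 3135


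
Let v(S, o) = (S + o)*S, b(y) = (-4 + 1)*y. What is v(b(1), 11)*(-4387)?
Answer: 105288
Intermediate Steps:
b(y) = -3*y
v(S, o) = S*(S + o)
v(b(1), 11)*(-4387) = ((-3*1)*(-3*1 + 11))*(-4387) = -3*(-3 + 11)*(-4387) = -3*8*(-4387) = -24*(-4387) = 105288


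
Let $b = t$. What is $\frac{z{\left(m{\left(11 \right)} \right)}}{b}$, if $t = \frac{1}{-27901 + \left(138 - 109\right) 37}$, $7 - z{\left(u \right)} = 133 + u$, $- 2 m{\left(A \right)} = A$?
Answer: $3232774$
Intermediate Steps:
$m{\left(A \right)} = - \frac{A}{2}$
$z{\left(u \right)} = -126 - u$ ($z{\left(u \right)} = 7 - \left(133 + u\right) = -126 - u$)
$t = - \frac{1}{26828}$ ($t = \frac{1}{-27901 + 29 \cdot 37} = \frac{1}{-27901 + 1073} = \frac{1}{-26828} = - \frac{1}{26828} \approx -3.7274 \cdot 10^{-5}$)
$b = - \frac{1}{26828} \approx -3.7274 \cdot 10^{-5}$
$\frac{z{\left(m{\left(11 \right)} \right)}}{b} = \frac{-126 - \left(- \frac{1}{2}\right) 11}{- \frac{1}{26828}} = \left(-126 - - \frac{11}{2}\right) \left(-26828\right) = \left(-126 + \frac{11}{2}\right) \left(-26828\right) = \left(- \frac{241}{2}\right) \left(-26828\right) = 3232774$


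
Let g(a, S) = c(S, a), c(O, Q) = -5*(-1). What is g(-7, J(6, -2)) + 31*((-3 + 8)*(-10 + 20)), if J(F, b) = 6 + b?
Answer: 1555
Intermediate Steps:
c(O, Q) = 5
g(a, S) = 5
g(-7, J(6, -2)) + 31*((-3 + 8)*(-10 + 20)) = 5 + 31*((-3 + 8)*(-10 + 20)) = 5 + 31*(5*10) = 5 + 31*50 = 5 + 1550 = 1555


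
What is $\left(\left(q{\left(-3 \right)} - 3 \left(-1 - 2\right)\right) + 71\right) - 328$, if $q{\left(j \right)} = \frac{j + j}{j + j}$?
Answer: $-247$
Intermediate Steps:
$q{\left(j \right)} = 1$ ($q{\left(j \right)} = \frac{2 j}{2 j} = 2 j \frac{1}{2 j} = 1$)
$\left(\left(q{\left(-3 \right)} - 3 \left(-1 - 2\right)\right) + 71\right) - 328 = \left(\left(1 - 3 \left(-1 - 2\right)\right) + 71\right) - 328 = \left(\left(1 - -9\right) + 71\right) - 328 = \left(\left(1 + 9\right) + 71\right) - 328 = \left(10 + 71\right) - 328 = 81 - 328 = -247$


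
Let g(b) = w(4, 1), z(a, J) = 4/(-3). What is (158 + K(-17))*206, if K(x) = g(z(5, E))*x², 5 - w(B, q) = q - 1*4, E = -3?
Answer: 508820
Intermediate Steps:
z(a, J) = -4/3 (z(a, J) = 4*(-⅓) = -4/3)
w(B, q) = 9 - q (w(B, q) = 5 - (q - 1*4) = 5 - (q - 4) = 5 - (-4 + q) = 5 + (4 - q) = 9 - q)
g(b) = 8 (g(b) = 9 - 1*1 = 9 - 1 = 8)
K(x) = 8*x²
(158 + K(-17))*206 = (158 + 8*(-17)²)*206 = (158 + 8*289)*206 = (158 + 2312)*206 = 2470*206 = 508820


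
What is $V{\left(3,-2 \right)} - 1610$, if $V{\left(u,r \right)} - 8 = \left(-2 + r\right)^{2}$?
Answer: $-1586$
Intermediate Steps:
$V{\left(u,r \right)} = 8 + \left(-2 + r\right)^{2}$
$V{\left(3,-2 \right)} - 1610 = \left(8 + \left(-2 - 2\right)^{2}\right) - 1610 = \left(8 + \left(-4\right)^{2}\right) - 1610 = \left(8 + 16\right) - 1610 = 24 - 1610 = -1586$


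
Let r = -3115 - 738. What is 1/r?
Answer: -1/3853 ≈ -0.00025954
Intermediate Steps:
r = -3853
1/r = 1/(-3853) = -1/3853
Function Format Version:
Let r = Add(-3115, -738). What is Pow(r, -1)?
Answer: Rational(-1, 3853) ≈ -0.00025954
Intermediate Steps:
r = -3853
Pow(r, -1) = Pow(-3853, -1) = Rational(-1, 3853)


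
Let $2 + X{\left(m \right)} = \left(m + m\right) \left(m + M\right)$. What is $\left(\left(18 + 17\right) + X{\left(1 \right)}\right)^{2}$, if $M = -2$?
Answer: $961$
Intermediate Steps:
$X{\left(m \right)} = -2 + 2 m \left(-2 + m\right)$ ($X{\left(m \right)} = -2 + \left(m + m\right) \left(m - 2\right) = -2 + 2 m \left(-2 + m\right)$)
$\left(\left(18 + 17\right) + X{\left(1 \right)}\right)^{2} = \left(\left(18 + 17\right) - \left(6 - 2\right)\right)^{2} = \left(35 - 4\right)^{2} = 31^{2} = 961$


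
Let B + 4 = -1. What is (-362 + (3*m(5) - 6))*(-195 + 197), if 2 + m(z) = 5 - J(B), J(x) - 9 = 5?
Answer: -802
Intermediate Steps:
B = -5 (B = -4 - 1 = -5)
J(x) = 14 (J(x) = 9 + 5 = 14)
m(z) = -11 (m(z) = -2 + (5 - 1*14) = -2 + (5 - 14) = -2 - 9 = -11)
(-362 + (3*m(5) - 6))*(-195 + 197) = (-362 + (3*(-11) - 6))*(-195 + 197) = (-362 + (-33 - 6))*2 = (-362 - 39)*2 = -401*2 = -802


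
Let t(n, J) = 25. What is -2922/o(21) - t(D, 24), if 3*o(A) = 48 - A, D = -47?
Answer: -1049/3 ≈ -349.67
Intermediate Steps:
o(A) = 16 - A/3 (o(A) = (48 - A)/3 = 16 - A/3)
-2922/o(21) - t(D, 24) = -2922/(16 - ⅓*21) - 1*25 = -2922/(16 - 7) - 25 = -2922/9 - 25 = -2922*⅑ - 25 = -974/3 - 25 = -1049/3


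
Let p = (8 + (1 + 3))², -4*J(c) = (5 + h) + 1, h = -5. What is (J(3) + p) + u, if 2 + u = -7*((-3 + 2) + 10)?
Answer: 315/4 ≈ 78.750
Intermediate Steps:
J(c) = -¼ (J(c) = -((5 - 5) + 1)/4 = -(0 + 1)/4 = -¼*1 = -¼)
p = 144 (p = (8 + 4)² = 12² = 144)
u = -65 (u = -2 - 7*((-3 + 2) + 10) = -2 - 7*(-1 + 10) = -2 - 7*9 = -2 - 63 = -65)
(J(3) + p) + u = (-¼ + 144) - 65 = 575/4 - 65 = 315/4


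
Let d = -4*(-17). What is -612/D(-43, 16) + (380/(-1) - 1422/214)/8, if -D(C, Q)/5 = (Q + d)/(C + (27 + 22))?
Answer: -1186049/29960 ≈ -39.588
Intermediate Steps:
d = 68
D(C, Q) = -5*(68 + Q)/(49 + C) (D(C, Q) = -5*(Q + 68)/(C + (27 + 22)) = -5*(68 + Q)/(C + 49) = -5*(68 + Q)/(49 + C))
-612/D(-43, 16) + (380/(-1) - 1422/214)/8 = -612*(49 - 43)/(5*(-68 - 1*16)) + (380/(-1) - 1422/214)/8 = -612*6/(5*(-68 - 16)) + (380*(-1) - 1422*1/214)*(⅛) = -612/(5*(⅙)*(-84)) + (-380 - 711/107)*(⅛) = -612/(-70) - 41371/107*⅛ = -612*(-1/70) - 41371/856 = 306/35 - 41371/856 = -1186049/29960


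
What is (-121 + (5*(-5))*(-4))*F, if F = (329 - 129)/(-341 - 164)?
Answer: 840/101 ≈ 8.3168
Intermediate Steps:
F = -40/101 (F = 200/(-505) = 200*(-1/505) = -40/101 ≈ -0.39604)
(-121 + (5*(-5))*(-4))*F = (-121 + (5*(-5))*(-4))*(-40/101) = (-121 - 25*(-4))*(-40/101) = (-121 + 100)*(-40/101) = -21*(-40/101) = 840/101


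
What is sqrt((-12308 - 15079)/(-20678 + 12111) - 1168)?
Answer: I*sqrt(85488970723)/8567 ≈ 34.129*I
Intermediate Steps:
sqrt((-12308 - 15079)/(-20678 + 12111) - 1168) = sqrt(-27387/(-8567) - 1168) = sqrt(-27387*(-1/8567) - 1168) = sqrt(27387/8567 - 1168) = sqrt(-9978869/8567) = I*sqrt(85488970723)/8567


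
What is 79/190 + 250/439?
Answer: 82181/83410 ≈ 0.98527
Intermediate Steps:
79/190 + 250/439 = 82181/83410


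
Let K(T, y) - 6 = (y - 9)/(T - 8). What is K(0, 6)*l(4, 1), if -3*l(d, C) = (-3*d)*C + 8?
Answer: 17/2 ≈ 8.5000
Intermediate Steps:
K(T, y) = 6 + (-9 + y)/(-8 + T) (K(T, y) = 6 + (y - 9)/(T - 8) = 6 + (-9 + y)/(-8 + T))
l(d, C) = -8/3 + C*d (l(d, C) = -((-3*d)*C + 8)/3 = -(-3*C*d + 8)/3 = -(8 - 3*C*d)/3 = -8/3 + C*d)
K(0, 6)*l(4, 1) = ((-57 + 6 + 6*0)/(-8 + 0))*(-8/3 + 1*4) = ((-57 + 6 + 0)/(-8))*(-8/3 + 4) = -1/8*(-51)*(4/3) = (51/8)*(4/3) = 17/2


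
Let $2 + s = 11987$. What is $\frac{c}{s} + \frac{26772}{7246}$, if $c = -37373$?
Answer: $\frac{25028831}{43421655} \approx 0.57641$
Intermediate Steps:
$s = 11985$ ($s = -2 + 11987 = 11985$)
$\frac{c}{s} + \frac{26772}{7246} = - \frac{37373}{11985} + \frac{26772}{7246} = \left(-37373\right) \frac{1}{11985} + 26772 \cdot \frac{1}{7246} = - \frac{37373}{11985} + \frac{13386}{3623} = \frac{25028831}{43421655}$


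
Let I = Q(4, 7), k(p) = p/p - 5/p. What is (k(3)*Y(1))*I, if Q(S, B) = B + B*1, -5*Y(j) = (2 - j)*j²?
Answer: 28/15 ≈ 1.8667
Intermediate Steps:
Y(j) = -j²*(2 - j)/5 (Y(j) = -(2 - j)*j²/5 = -j²*(2 - j)/5)
k(p) = 1 - 5/p
Q(S, B) = 2*B (Q(S, B) = B + B = 2*B)
I = 14 (I = 2*7 = 14)
(k(3)*Y(1))*I = (((-5 + 3)/3)*((⅕)*1²*(-2 + 1)))*14 = (((⅓)*(-2))*((⅕)*1*(-1)))*14 = -⅔*(-⅕)*14 = (2/15)*14 = 28/15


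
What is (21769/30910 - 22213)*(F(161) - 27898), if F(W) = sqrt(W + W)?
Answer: 870648469899/1405 - 62416551*sqrt(322)/2810 ≈ 6.1928e+8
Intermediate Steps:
F(W) = sqrt(2)*sqrt(W) (F(W) = sqrt(2*W) = sqrt(2)*sqrt(W))
(21769/30910 - 22213)*(F(161) - 27898) = (21769/30910 - 22213)*(sqrt(2)*sqrt(161) - 27898) = (21769*(1/30910) - 22213)*(sqrt(322) - 27898) = (1979/2810 - 22213)*(-27898 + sqrt(322)) = -62416551*(-27898 + sqrt(322))/2810 = 870648469899/1405 - 62416551*sqrt(322)/2810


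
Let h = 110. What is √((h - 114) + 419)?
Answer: √415 ≈ 20.372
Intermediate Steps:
√((h - 114) + 419) = √((110 - 114) + 419) = √(-4 + 419) = √415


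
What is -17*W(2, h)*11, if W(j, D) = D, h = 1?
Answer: -187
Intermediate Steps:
-17*W(2, h)*11 = -17*1*11 = -17*11 = -187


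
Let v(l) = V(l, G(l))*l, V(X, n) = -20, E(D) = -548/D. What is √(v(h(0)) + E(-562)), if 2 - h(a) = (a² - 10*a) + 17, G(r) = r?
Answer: 7*√485006/281 ≈ 17.349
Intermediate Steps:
h(a) = -15 - a² + 10*a (h(a) = 2 - ((a² - 10*a) + 17) = 2 - (17 + a² - 10*a) = 2 + (-17 - a² + 10*a) = -15 - a² + 10*a)
v(l) = -20*l
√(v(h(0)) + E(-562)) = √(-20*(-15 - 1*0² + 10*0) - 548/(-562)) = √(-20*(-15 - 1*0 + 0) - 548*(-1/562)) = √(-20*(-15 + 0 + 0) + 274/281) = √(-20*(-15) + 274/281) = √(300 + 274/281) = √(84574/281) = 7*√485006/281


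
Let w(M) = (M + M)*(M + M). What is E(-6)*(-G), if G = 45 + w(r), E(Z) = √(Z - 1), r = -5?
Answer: -145*I*√7 ≈ -383.63*I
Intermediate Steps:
w(M) = 4*M² (w(M) = (2*M)*(2*M) = 4*M²)
E(Z) = √(-1 + Z)
G = 145 (G = 45 + 4*(-5)² = 45 + 4*25 = 45 + 100 = 145)
E(-6)*(-G) = √(-1 - 6)*(-1*145) = √(-7)*(-145) = (I*√7)*(-145) = -145*I*√7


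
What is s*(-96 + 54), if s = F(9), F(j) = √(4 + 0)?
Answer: -84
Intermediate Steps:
F(j) = 2 (F(j) = √4 = 2)
s = 2
s*(-96 + 54) = 2*(-96 + 54) = 2*(-42) = -84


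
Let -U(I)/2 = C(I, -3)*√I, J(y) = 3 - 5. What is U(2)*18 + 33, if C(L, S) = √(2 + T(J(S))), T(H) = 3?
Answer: 33 - 36*√10 ≈ -80.842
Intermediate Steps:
J(y) = -2
C(L, S) = √5 (C(L, S) = √(2 + 3) = √5)
U(I) = -2*√5*√I
U(2)*18 + 33 = -2*√5*√2*18 + 33 = -2*√10*18 + 33 = -36*√10 + 33 = 33 - 36*√10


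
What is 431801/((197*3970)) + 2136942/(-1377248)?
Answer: -269145976283/269282972080 ≈ -0.99949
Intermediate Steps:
431801/((197*3970)) + 2136942/(-1377248) = 431801/782090 + 2136942*(-1/1377248) = 431801*(1/782090) - 1068471/688624 = 431801/782090 - 1068471/688624 = -269145976283/269282972080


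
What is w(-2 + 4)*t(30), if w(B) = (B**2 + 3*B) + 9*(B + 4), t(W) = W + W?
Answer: 3840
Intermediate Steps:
t(W) = 2*W
w(B) = 36 + B**2 + 12*B (w(B) = (B**2 + 3*B) + 9*(4 + B) = (B**2 + 3*B) + (36 + 9*B) = 36 + B**2 + 12*B)
w(-2 + 4)*t(30) = (36 + (-2 + 4)**2 + 12*(-2 + 4))*(2*30) = (36 + 2**2 + 12*2)*60 = (36 + 4 + 24)*60 = 64*60 = 3840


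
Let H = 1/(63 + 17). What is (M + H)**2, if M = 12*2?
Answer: 3690241/6400 ≈ 576.60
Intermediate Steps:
M = 24
H = 1/80 ≈ 0.012500
(M + H)**2 = (24 + 1/80)**2 = (1921/80)**2 = 3690241/6400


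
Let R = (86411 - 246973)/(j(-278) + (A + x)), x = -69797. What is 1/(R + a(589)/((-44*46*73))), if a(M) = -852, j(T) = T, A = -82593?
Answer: 704906323/745419680 ≈ 0.94565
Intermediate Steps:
R = 80281/76334 (R = (86411 - 246973)/(-278 + (-82593 - 69797)) = -160562/(-278 - 152390) = -160562/(-152668) = -160562*(-1/152668) = 80281/76334 ≈ 1.0517)
1/(R + a(589)/((-44*46*73))) = 1/(80281/76334 - 852/(-44*46*73)) = 1/(80281/76334 - 852/((-2024*73))) = 1/(80281/76334 - 852/(-147752)) = 1/(80281/76334 - 852*(-1/147752)) = 1/(80281/76334 + 213/36938) = 1/(745419680/704906323) = 704906323/745419680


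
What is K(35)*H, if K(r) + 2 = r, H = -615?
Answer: -20295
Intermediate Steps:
K(r) = -2 + r
K(35)*H = (-2 + 35)*(-615) = 33*(-615) = -20295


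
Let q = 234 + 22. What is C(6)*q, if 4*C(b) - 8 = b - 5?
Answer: 576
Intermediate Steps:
q = 256
C(b) = ¾ + b/4 (C(b) = 2 + (b - 5)/4 = 2 + (-5 + b)/4 = 2 + (-5/4 + b/4) = ¾ + b/4)
C(6)*q = (¾ + (¼)*6)*256 = (¾ + 3/2)*256 = (9/4)*256 = 576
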